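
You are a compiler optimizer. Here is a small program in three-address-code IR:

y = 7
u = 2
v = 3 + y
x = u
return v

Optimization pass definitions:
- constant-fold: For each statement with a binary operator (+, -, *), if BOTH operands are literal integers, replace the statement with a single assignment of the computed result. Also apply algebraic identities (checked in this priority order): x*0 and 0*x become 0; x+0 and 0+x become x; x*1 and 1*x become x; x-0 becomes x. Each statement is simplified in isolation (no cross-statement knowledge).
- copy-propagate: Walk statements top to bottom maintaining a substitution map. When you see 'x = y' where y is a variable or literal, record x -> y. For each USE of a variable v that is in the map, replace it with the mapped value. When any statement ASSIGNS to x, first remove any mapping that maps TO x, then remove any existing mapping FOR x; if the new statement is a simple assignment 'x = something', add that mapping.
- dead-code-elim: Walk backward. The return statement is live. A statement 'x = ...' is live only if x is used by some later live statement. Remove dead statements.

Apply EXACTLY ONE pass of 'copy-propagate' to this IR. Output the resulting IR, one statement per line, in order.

Applying copy-propagate statement-by-statement:
  [1] y = 7  (unchanged)
  [2] u = 2  (unchanged)
  [3] v = 3 + y  -> v = 3 + 7
  [4] x = u  -> x = 2
  [5] return v  (unchanged)
Result (5 stmts):
  y = 7
  u = 2
  v = 3 + 7
  x = 2
  return v

Answer: y = 7
u = 2
v = 3 + 7
x = 2
return v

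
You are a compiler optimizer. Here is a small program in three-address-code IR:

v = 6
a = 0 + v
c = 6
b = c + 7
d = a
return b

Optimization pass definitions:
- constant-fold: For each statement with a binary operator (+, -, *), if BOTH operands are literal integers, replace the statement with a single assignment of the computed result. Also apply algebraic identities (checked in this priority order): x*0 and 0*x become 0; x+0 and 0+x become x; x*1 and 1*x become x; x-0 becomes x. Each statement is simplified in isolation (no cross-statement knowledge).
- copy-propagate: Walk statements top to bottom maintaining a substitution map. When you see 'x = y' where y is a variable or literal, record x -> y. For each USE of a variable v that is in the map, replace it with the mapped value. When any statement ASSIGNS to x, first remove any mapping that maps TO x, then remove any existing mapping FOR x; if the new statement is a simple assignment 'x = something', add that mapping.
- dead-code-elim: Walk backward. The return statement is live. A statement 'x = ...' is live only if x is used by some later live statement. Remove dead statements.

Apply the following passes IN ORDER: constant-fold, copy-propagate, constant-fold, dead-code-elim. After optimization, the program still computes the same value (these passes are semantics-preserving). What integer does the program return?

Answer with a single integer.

Initial IR:
  v = 6
  a = 0 + v
  c = 6
  b = c + 7
  d = a
  return b
After constant-fold (6 stmts):
  v = 6
  a = v
  c = 6
  b = c + 7
  d = a
  return b
After copy-propagate (6 stmts):
  v = 6
  a = 6
  c = 6
  b = 6 + 7
  d = 6
  return b
After constant-fold (6 stmts):
  v = 6
  a = 6
  c = 6
  b = 13
  d = 6
  return b
After dead-code-elim (2 stmts):
  b = 13
  return b
Evaluate:
  v = 6  =>  v = 6
  a = 0 + v  =>  a = 6
  c = 6  =>  c = 6
  b = c + 7  =>  b = 13
  d = a  =>  d = 6
  return b = 13

Answer: 13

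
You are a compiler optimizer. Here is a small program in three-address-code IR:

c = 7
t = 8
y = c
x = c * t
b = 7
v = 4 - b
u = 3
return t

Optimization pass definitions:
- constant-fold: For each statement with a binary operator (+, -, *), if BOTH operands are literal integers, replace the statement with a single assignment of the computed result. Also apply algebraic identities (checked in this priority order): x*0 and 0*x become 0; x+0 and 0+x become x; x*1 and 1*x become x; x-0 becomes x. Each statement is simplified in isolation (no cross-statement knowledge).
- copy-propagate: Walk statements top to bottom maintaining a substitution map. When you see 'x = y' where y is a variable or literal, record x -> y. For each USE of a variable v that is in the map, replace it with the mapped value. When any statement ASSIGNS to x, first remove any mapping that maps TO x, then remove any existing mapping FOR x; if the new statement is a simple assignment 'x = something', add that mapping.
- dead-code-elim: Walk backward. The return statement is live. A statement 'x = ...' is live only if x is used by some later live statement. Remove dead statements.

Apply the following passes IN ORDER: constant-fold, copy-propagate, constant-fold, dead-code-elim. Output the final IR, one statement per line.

Initial IR:
  c = 7
  t = 8
  y = c
  x = c * t
  b = 7
  v = 4 - b
  u = 3
  return t
After constant-fold (8 stmts):
  c = 7
  t = 8
  y = c
  x = c * t
  b = 7
  v = 4 - b
  u = 3
  return t
After copy-propagate (8 stmts):
  c = 7
  t = 8
  y = 7
  x = 7 * 8
  b = 7
  v = 4 - 7
  u = 3
  return 8
After constant-fold (8 stmts):
  c = 7
  t = 8
  y = 7
  x = 56
  b = 7
  v = -3
  u = 3
  return 8
After dead-code-elim (1 stmts):
  return 8

Answer: return 8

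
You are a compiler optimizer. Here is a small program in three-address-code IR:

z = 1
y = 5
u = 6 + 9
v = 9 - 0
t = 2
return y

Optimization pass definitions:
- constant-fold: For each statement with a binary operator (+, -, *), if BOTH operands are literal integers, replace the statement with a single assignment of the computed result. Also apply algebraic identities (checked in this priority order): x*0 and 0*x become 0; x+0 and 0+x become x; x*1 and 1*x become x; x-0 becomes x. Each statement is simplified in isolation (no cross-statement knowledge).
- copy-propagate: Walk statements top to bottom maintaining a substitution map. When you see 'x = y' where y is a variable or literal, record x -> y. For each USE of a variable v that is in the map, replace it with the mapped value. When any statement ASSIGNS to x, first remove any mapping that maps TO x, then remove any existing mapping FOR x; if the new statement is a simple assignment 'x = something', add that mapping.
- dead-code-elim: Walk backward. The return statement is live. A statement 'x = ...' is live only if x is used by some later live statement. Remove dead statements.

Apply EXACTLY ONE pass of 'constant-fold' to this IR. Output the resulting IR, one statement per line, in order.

Applying constant-fold statement-by-statement:
  [1] z = 1  (unchanged)
  [2] y = 5  (unchanged)
  [3] u = 6 + 9  -> u = 15
  [4] v = 9 - 0  -> v = 9
  [5] t = 2  (unchanged)
  [6] return y  (unchanged)
Result (6 stmts):
  z = 1
  y = 5
  u = 15
  v = 9
  t = 2
  return y

Answer: z = 1
y = 5
u = 15
v = 9
t = 2
return y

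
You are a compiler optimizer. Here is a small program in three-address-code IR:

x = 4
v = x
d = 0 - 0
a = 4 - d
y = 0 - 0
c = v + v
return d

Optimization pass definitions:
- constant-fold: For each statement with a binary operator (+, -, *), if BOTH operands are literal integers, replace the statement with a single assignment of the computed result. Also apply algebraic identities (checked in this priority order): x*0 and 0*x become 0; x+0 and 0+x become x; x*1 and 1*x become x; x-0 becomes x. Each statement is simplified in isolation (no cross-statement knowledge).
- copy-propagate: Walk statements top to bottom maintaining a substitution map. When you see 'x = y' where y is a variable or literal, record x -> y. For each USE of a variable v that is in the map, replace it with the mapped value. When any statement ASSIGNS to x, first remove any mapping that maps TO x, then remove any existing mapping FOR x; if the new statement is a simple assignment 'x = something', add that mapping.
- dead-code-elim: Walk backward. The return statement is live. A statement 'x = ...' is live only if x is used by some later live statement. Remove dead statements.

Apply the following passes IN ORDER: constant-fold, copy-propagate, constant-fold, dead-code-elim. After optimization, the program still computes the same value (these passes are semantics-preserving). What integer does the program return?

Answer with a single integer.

Answer: 0

Derivation:
Initial IR:
  x = 4
  v = x
  d = 0 - 0
  a = 4 - d
  y = 0 - 0
  c = v + v
  return d
After constant-fold (7 stmts):
  x = 4
  v = x
  d = 0
  a = 4 - d
  y = 0
  c = v + v
  return d
After copy-propagate (7 stmts):
  x = 4
  v = 4
  d = 0
  a = 4 - 0
  y = 0
  c = 4 + 4
  return 0
After constant-fold (7 stmts):
  x = 4
  v = 4
  d = 0
  a = 4
  y = 0
  c = 8
  return 0
After dead-code-elim (1 stmts):
  return 0
Evaluate:
  x = 4  =>  x = 4
  v = x  =>  v = 4
  d = 0 - 0  =>  d = 0
  a = 4 - d  =>  a = 4
  y = 0 - 0  =>  y = 0
  c = v + v  =>  c = 8
  return d = 0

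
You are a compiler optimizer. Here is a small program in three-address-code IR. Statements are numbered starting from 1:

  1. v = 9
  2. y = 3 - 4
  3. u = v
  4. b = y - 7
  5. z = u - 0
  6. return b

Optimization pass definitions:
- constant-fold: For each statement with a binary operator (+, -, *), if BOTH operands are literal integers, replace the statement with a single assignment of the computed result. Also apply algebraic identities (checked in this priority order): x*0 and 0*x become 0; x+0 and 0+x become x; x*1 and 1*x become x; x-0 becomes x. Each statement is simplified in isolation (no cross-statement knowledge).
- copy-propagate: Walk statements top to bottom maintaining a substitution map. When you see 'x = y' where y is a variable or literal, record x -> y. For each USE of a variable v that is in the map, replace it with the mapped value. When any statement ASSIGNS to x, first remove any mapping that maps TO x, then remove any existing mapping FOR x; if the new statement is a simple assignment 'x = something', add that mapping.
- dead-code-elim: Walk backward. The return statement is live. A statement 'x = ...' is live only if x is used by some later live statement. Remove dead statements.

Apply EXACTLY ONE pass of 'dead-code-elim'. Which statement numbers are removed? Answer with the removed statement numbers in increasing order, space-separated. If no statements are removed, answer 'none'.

Backward liveness scan:
Stmt 1 'v = 9': DEAD (v not in live set [])
Stmt 2 'y = 3 - 4': KEEP (y is live); live-in = []
Stmt 3 'u = v': DEAD (u not in live set ['y'])
Stmt 4 'b = y - 7': KEEP (b is live); live-in = ['y']
Stmt 5 'z = u - 0': DEAD (z not in live set ['b'])
Stmt 6 'return b': KEEP (return); live-in = ['b']
Removed statement numbers: [1, 3, 5]
Surviving IR:
  y = 3 - 4
  b = y - 7
  return b

Answer: 1 3 5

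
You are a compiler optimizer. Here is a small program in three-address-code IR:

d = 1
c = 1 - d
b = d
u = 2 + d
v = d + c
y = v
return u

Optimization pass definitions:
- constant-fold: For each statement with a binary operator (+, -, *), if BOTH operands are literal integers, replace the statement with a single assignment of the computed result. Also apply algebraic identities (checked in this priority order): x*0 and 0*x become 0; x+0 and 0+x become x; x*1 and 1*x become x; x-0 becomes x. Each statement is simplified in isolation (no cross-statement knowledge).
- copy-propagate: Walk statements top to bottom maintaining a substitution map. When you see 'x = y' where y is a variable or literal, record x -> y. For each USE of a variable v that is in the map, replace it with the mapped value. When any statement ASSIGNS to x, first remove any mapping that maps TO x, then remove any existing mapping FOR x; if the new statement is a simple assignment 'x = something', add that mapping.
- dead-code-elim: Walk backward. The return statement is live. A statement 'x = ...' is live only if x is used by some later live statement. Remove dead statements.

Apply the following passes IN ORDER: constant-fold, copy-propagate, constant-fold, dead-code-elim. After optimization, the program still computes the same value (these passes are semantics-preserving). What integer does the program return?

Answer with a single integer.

Answer: 3

Derivation:
Initial IR:
  d = 1
  c = 1 - d
  b = d
  u = 2 + d
  v = d + c
  y = v
  return u
After constant-fold (7 stmts):
  d = 1
  c = 1 - d
  b = d
  u = 2 + d
  v = d + c
  y = v
  return u
After copy-propagate (7 stmts):
  d = 1
  c = 1 - 1
  b = 1
  u = 2 + 1
  v = 1 + c
  y = v
  return u
After constant-fold (7 stmts):
  d = 1
  c = 0
  b = 1
  u = 3
  v = 1 + c
  y = v
  return u
After dead-code-elim (2 stmts):
  u = 3
  return u
Evaluate:
  d = 1  =>  d = 1
  c = 1 - d  =>  c = 0
  b = d  =>  b = 1
  u = 2 + d  =>  u = 3
  v = d + c  =>  v = 1
  y = v  =>  y = 1
  return u = 3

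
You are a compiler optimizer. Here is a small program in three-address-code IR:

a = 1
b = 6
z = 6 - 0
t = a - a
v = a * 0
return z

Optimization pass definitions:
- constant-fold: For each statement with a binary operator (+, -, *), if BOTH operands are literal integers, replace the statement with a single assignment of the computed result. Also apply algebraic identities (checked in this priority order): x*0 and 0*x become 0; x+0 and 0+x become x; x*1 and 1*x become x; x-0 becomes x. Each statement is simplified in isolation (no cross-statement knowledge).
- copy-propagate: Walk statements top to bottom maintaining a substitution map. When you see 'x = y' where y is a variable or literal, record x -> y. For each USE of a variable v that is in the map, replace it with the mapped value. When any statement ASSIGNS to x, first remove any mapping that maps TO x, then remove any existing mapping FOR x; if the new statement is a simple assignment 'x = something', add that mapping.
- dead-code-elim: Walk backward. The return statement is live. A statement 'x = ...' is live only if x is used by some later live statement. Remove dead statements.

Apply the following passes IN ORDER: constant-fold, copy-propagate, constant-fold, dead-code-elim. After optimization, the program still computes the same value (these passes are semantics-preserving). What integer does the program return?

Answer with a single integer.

Initial IR:
  a = 1
  b = 6
  z = 6 - 0
  t = a - a
  v = a * 0
  return z
After constant-fold (6 stmts):
  a = 1
  b = 6
  z = 6
  t = a - a
  v = 0
  return z
After copy-propagate (6 stmts):
  a = 1
  b = 6
  z = 6
  t = 1 - 1
  v = 0
  return 6
After constant-fold (6 stmts):
  a = 1
  b = 6
  z = 6
  t = 0
  v = 0
  return 6
After dead-code-elim (1 stmts):
  return 6
Evaluate:
  a = 1  =>  a = 1
  b = 6  =>  b = 6
  z = 6 - 0  =>  z = 6
  t = a - a  =>  t = 0
  v = a * 0  =>  v = 0
  return z = 6

Answer: 6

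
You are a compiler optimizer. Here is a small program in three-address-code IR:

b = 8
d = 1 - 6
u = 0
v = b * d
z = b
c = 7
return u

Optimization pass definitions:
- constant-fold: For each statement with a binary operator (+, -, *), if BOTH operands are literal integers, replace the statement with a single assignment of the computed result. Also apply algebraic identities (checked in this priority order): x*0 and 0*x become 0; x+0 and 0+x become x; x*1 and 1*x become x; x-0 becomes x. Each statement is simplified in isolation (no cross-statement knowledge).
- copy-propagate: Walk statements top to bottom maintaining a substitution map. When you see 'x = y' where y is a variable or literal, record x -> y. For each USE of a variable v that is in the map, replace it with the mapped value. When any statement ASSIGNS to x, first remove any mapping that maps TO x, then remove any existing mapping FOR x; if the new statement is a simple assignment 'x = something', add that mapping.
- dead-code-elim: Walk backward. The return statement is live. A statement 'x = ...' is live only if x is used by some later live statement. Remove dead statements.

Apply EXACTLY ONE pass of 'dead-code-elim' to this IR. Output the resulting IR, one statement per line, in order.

Applying dead-code-elim statement-by-statement:
  [7] return u  -> KEEP (return); live=['u']
  [6] c = 7  -> DEAD (c not live)
  [5] z = b  -> DEAD (z not live)
  [4] v = b * d  -> DEAD (v not live)
  [3] u = 0  -> KEEP; live=[]
  [2] d = 1 - 6  -> DEAD (d not live)
  [1] b = 8  -> DEAD (b not live)
Result (2 stmts):
  u = 0
  return u

Answer: u = 0
return u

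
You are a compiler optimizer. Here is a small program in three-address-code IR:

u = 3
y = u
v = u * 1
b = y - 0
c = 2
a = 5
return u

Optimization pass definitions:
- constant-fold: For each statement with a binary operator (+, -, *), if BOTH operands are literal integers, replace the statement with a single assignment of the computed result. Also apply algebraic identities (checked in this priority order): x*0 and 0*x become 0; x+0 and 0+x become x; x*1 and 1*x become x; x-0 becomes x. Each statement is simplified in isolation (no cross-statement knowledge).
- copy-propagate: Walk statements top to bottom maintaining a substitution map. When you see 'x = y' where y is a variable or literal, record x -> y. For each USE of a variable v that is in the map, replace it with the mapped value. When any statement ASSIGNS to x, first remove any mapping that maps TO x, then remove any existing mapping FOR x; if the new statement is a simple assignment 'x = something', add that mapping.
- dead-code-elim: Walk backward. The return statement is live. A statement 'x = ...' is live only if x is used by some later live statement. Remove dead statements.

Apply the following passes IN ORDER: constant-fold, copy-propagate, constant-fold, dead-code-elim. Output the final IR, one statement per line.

Initial IR:
  u = 3
  y = u
  v = u * 1
  b = y - 0
  c = 2
  a = 5
  return u
After constant-fold (7 stmts):
  u = 3
  y = u
  v = u
  b = y
  c = 2
  a = 5
  return u
After copy-propagate (7 stmts):
  u = 3
  y = 3
  v = 3
  b = 3
  c = 2
  a = 5
  return 3
After constant-fold (7 stmts):
  u = 3
  y = 3
  v = 3
  b = 3
  c = 2
  a = 5
  return 3
After dead-code-elim (1 stmts):
  return 3

Answer: return 3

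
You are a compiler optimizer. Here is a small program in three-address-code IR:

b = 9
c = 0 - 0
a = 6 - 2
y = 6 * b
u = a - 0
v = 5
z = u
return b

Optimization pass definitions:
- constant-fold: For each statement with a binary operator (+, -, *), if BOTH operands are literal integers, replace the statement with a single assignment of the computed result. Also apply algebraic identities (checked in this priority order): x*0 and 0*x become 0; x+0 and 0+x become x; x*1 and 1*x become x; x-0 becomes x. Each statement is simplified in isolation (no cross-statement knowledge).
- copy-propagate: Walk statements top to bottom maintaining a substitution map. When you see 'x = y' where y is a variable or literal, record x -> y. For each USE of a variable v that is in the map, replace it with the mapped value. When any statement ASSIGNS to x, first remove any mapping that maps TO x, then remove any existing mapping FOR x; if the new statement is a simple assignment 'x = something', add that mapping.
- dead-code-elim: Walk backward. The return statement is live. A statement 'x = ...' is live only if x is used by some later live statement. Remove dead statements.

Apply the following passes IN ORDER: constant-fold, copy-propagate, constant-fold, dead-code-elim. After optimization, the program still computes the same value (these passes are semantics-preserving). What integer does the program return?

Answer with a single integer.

Initial IR:
  b = 9
  c = 0 - 0
  a = 6 - 2
  y = 6 * b
  u = a - 0
  v = 5
  z = u
  return b
After constant-fold (8 stmts):
  b = 9
  c = 0
  a = 4
  y = 6 * b
  u = a
  v = 5
  z = u
  return b
After copy-propagate (8 stmts):
  b = 9
  c = 0
  a = 4
  y = 6 * 9
  u = 4
  v = 5
  z = 4
  return 9
After constant-fold (8 stmts):
  b = 9
  c = 0
  a = 4
  y = 54
  u = 4
  v = 5
  z = 4
  return 9
After dead-code-elim (1 stmts):
  return 9
Evaluate:
  b = 9  =>  b = 9
  c = 0 - 0  =>  c = 0
  a = 6 - 2  =>  a = 4
  y = 6 * b  =>  y = 54
  u = a - 0  =>  u = 4
  v = 5  =>  v = 5
  z = u  =>  z = 4
  return b = 9

Answer: 9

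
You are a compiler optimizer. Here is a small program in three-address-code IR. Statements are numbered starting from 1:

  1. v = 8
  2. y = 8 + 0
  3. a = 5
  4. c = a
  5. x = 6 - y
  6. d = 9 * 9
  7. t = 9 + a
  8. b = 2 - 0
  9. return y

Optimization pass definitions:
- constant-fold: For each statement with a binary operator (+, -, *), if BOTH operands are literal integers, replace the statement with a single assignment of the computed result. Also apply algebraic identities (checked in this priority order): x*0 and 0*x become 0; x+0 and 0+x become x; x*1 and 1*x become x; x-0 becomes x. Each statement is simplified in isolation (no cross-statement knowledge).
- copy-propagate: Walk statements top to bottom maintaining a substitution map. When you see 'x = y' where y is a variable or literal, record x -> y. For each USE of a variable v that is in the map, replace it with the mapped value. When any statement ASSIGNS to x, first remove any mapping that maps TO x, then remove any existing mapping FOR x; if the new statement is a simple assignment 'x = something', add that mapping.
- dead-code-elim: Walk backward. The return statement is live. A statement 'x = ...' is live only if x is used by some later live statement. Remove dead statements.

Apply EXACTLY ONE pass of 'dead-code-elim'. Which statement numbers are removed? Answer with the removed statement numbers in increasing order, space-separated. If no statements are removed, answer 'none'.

Answer: 1 3 4 5 6 7 8

Derivation:
Backward liveness scan:
Stmt 1 'v = 8': DEAD (v not in live set [])
Stmt 2 'y = 8 + 0': KEEP (y is live); live-in = []
Stmt 3 'a = 5': DEAD (a not in live set ['y'])
Stmt 4 'c = a': DEAD (c not in live set ['y'])
Stmt 5 'x = 6 - y': DEAD (x not in live set ['y'])
Stmt 6 'd = 9 * 9': DEAD (d not in live set ['y'])
Stmt 7 't = 9 + a': DEAD (t not in live set ['y'])
Stmt 8 'b = 2 - 0': DEAD (b not in live set ['y'])
Stmt 9 'return y': KEEP (return); live-in = ['y']
Removed statement numbers: [1, 3, 4, 5, 6, 7, 8]
Surviving IR:
  y = 8 + 0
  return y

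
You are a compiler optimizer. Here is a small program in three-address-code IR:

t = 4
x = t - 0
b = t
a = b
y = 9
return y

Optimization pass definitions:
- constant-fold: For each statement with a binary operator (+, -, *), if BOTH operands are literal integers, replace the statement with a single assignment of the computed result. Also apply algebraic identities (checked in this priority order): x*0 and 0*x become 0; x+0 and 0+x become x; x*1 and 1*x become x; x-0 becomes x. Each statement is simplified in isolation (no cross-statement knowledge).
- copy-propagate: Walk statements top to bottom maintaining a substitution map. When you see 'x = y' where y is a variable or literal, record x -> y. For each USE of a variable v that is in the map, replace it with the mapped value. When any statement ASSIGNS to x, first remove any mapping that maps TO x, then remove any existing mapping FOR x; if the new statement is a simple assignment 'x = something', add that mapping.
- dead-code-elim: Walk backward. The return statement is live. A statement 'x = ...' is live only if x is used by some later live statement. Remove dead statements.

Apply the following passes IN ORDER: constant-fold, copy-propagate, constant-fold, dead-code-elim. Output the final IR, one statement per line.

Answer: return 9

Derivation:
Initial IR:
  t = 4
  x = t - 0
  b = t
  a = b
  y = 9
  return y
After constant-fold (6 stmts):
  t = 4
  x = t
  b = t
  a = b
  y = 9
  return y
After copy-propagate (6 stmts):
  t = 4
  x = 4
  b = 4
  a = 4
  y = 9
  return 9
After constant-fold (6 stmts):
  t = 4
  x = 4
  b = 4
  a = 4
  y = 9
  return 9
After dead-code-elim (1 stmts):
  return 9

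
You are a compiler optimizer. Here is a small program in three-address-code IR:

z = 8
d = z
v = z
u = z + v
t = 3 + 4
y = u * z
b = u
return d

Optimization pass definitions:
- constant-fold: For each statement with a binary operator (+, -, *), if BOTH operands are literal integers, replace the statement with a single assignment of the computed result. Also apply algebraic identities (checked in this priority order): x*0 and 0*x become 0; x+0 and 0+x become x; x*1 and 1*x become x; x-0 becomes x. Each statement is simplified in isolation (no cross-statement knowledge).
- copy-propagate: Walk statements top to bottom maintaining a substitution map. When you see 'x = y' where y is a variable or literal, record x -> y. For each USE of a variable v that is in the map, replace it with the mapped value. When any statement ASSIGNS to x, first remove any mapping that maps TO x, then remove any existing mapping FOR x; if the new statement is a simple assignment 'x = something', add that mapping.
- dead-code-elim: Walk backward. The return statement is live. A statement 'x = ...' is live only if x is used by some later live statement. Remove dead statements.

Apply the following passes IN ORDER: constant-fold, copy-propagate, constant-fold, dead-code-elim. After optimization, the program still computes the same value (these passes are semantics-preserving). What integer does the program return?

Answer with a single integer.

Answer: 8

Derivation:
Initial IR:
  z = 8
  d = z
  v = z
  u = z + v
  t = 3 + 4
  y = u * z
  b = u
  return d
After constant-fold (8 stmts):
  z = 8
  d = z
  v = z
  u = z + v
  t = 7
  y = u * z
  b = u
  return d
After copy-propagate (8 stmts):
  z = 8
  d = 8
  v = 8
  u = 8 + 8
  t = 7
  y = u * 8
  b = u
  return 8
After constant-fold (8 stmts):
  z = 8
  d = 8
  v = 8
  u = 16
  t = 7
  y = u * 8
  b = u
  return 8
After dead-code-elim (1 stmts):
  return 8
Evaluate:
  z = 8  =>  z = 8
  d = z  =>  d = 8
  v = z  =>  v = 8
  u = z + v  =>  u = 16
  t = 3 + 4  =>  t = 7
  y = u * z  =>  y = 128
  b = u  =>  b = 16
  return d = 8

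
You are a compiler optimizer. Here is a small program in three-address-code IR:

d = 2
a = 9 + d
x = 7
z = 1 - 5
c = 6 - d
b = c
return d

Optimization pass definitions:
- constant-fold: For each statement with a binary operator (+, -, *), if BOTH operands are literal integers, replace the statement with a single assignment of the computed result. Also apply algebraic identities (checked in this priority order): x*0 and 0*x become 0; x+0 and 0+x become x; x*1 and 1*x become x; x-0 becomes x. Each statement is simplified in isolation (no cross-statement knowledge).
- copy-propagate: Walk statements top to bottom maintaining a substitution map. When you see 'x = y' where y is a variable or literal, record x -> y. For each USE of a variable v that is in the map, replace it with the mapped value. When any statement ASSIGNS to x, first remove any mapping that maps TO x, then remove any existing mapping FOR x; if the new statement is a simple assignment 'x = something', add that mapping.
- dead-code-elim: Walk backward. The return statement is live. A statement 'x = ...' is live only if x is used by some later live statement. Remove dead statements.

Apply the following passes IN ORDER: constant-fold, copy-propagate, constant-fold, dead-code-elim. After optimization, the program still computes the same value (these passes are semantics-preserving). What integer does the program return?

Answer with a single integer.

Answer: 2

Derivation:
Initial IR:
  d = 2
  a = 9 + d
  x = 7
  z = 1 - 5
  c = 6 - d
  b = c
  return d
After constant-fold (7 stmts):
  d = 2
  a = 9 + d
  x = 7
  z = -4
  c = 6 - d
  b = c
  return d
After copy-propagate (7 stmts):
  d = 2
  a = 9 + 2
  x = 7
  z = -4
  c = 6 - 2
  b = c
  return 2
After constant-fold (7 stmts):
  d = 2
  a = 11
  x = 7
  z = -4
  c = 4
  b = c
  return 2
After dead-code-elim (1 stmts):
  return 2
Evaluate:
  d = 2  =>  d = 2
  a = 9 + d  =>  a = 11
  x = 7  =>  x = 7
  z = 1 - 5  =>  z = -4
  c = 6 - d  =>  c = 4
  b = c  =>  b = 4
  return d = 2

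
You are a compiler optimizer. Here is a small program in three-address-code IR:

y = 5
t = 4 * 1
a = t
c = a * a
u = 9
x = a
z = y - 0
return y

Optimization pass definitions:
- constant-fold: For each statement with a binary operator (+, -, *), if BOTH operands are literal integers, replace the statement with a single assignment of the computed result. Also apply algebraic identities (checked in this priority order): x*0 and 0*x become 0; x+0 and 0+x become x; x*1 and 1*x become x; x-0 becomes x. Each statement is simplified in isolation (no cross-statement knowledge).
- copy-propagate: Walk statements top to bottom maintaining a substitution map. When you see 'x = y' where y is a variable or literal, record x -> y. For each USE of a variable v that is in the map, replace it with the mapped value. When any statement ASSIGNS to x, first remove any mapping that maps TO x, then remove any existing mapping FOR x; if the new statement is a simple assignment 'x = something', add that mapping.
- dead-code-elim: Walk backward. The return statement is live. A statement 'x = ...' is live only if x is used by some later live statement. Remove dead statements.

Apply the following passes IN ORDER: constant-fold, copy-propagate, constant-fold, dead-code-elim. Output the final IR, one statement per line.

Initial IR:
  y = 5
  t = 4 * 1
  a = t
  c = a * a
  u = 9
  x = a
  z = y - 0
  return y
After constant-fold (8 stmts):
  y = 5
  t = 4
  a = t
  c = a * a
  u = 9
  x = a
  z = y
  return y
After copy-propagate (8 stmts):
  y = 5
  t = 4
  a = 4
  c = 4 * 4
  u = 9
  x = 4
  z = 5
  return 5
After constant-fold (8 stmts):
  y = 5
  t = 4
  a = 4
  c = 16
  u = 9
  x = 4
  z = 5
  return 5
After dead-code-elim (1 stmts):
  return 5

Answer: return 5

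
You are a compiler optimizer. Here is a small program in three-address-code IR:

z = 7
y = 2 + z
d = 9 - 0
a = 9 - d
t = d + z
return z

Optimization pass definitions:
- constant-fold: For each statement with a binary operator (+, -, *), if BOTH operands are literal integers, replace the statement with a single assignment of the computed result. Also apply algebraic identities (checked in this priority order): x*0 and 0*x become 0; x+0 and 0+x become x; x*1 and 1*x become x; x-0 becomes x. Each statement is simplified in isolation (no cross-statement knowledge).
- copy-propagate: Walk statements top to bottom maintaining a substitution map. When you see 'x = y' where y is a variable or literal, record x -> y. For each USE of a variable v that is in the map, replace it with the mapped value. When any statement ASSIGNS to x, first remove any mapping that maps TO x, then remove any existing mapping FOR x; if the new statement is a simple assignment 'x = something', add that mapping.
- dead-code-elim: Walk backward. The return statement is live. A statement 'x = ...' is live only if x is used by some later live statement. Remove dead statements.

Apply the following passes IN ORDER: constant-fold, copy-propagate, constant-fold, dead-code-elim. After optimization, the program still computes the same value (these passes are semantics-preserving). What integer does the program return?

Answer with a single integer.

Answer: 7

Derivation:
Initial IR:
  z = 7
  y = 2 + z
  d = 9 - 0
  a = 9 - d
  t = d + z
  return z
After constant-fold (6 stmts):
  z = 7
  y = 2 + z
  d = 9
  a = 9 - d
  t = d + z
  return z
After copy-propagate (6 stmts):
  z = 7
  y = 2 + 7
  d = 9
  a = 9 - 9
  t = 9 + 7
  return 7
After constant-fold (6 stmts):
  z = 7
  y = 9
  d = 9
  a = 0
  t = 16
  return 7
After dead-code-elim (1 stmts):
  return 7
Evaluate:
  z = 7  =>  z = 7
  y = 2 + z  =>  y = 9
  d = 9 - 0  =>  d = 9
  a = 9 - d  =>  a = 0
  t = d + z  =>  t = 16
  return z = 7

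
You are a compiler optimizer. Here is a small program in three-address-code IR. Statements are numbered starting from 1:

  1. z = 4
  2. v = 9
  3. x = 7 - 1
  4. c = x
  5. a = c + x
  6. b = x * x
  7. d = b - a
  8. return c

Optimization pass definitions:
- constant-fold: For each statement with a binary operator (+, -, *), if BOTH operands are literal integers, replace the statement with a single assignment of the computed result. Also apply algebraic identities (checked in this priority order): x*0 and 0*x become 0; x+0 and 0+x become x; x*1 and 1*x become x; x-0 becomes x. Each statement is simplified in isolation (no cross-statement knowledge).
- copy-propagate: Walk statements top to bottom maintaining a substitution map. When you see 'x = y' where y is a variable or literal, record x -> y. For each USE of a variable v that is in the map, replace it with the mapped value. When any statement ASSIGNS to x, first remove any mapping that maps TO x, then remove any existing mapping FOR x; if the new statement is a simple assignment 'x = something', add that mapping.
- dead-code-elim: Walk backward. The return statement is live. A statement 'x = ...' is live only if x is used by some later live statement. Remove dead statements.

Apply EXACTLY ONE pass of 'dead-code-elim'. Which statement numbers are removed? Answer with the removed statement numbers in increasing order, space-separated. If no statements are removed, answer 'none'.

Backward liveness scan:
Stmt 1 'z = 4': DEAD (z not in live set [])
Stmt 2 'v = 9': DEAD (v not in live set [])
Stmt 3 'x = 7 - 1': KEEP (x is live); live-in = []
Stmt 4 'c = x': KEEP (c is live); live-in = ['x']
Stmt 5 'a = c + x': DEAD (a not in live set ['c'])
Stmt 6 'b = x * x': DEAD (b not in live set ['c'])
Stmt 7 'd = b - a': DEAD (d not in live set ['c'])
Stmt 8 'return c': KEEP (return); live-in = ['c']
Removed statement numbers: [1, 2, 5, 6, 7]
Surviving IR:
  x = 7 - 1
  c = x
  return c

Answer: 1 2 5 6 7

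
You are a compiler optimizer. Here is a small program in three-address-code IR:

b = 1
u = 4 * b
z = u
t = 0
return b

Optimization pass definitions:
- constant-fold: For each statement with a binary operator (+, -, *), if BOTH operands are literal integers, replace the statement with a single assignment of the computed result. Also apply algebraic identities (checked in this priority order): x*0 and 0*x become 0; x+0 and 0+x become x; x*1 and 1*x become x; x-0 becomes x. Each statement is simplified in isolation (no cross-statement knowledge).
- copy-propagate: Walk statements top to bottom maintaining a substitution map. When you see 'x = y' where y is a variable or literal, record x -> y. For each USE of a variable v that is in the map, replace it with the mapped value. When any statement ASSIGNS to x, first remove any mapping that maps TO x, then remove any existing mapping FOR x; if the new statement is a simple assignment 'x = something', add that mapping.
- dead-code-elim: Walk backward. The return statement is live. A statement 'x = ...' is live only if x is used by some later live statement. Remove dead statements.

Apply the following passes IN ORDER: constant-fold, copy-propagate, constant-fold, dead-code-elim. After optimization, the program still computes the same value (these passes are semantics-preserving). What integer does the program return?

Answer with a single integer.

Initial IR:
  b = 1
  u = 4 * b
  z = u
  t = 0
  return b
After constant-fold (5 stmts):
  b = 1
  u = 4 * b
  z = u
  t = 0
  return b
After copy-propagate (5 stmts):
  b = 1
  u = 4 * 1
  z = u
  t = 0
  return 1
After constant-fold (5 stmts):
  b = 1
  u = 4
  z = u
  t = 0
  return 1
After dead-code-elim (1 stmts):
  return 1
Evaluate:
  b = 1  =>  b = 1
  u = 4 * b  =>  u = 4
  z = u  =>  z = 4
  t = 0  =>  t = 0
  return b = 1

Answer: 1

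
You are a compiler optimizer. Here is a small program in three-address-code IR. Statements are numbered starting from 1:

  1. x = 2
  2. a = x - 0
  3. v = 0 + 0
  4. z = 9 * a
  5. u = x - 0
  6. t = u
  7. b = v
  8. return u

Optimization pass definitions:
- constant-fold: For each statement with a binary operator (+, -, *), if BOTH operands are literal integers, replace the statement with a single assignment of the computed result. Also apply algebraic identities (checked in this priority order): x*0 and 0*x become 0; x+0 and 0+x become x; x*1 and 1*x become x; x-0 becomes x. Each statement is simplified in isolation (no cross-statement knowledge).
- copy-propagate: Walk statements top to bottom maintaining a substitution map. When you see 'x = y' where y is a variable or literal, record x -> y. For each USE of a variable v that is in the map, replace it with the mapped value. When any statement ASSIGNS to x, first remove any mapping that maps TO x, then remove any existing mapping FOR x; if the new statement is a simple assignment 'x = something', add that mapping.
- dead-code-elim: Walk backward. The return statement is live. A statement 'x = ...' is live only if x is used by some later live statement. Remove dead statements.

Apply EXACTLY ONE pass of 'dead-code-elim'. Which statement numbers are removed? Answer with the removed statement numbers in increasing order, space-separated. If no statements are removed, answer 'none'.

Backward liveness scan:
Stmt 1 'x = 2': KEEP (x is live); live-in = []
Stmt 2 'a = x - 0': DEAD (a not in live set ['x'])
Stmt 3 'v = 0 + 0': DEAD (v not in live set ['x'])
Stmt 4 'z = 9 * a': DEAD (z not in live set ['x'])
Stmt 5 'u = x - 0': KEEP (u is live); live-in = ['x']
Stmt 6 't = u': DEAD (t not in live set ['u'])
Stmt 7 'b = v': DEAD (b not in live set ['u'])
Stmt 8 'return u': KEEP (return); live-in = ['u']
Removed statement numbers: [2, 3, 4, 6, 7]
Surviving IR:
  x = 2
  u = x - 0
  return u

Answer: 2 3 4 6 7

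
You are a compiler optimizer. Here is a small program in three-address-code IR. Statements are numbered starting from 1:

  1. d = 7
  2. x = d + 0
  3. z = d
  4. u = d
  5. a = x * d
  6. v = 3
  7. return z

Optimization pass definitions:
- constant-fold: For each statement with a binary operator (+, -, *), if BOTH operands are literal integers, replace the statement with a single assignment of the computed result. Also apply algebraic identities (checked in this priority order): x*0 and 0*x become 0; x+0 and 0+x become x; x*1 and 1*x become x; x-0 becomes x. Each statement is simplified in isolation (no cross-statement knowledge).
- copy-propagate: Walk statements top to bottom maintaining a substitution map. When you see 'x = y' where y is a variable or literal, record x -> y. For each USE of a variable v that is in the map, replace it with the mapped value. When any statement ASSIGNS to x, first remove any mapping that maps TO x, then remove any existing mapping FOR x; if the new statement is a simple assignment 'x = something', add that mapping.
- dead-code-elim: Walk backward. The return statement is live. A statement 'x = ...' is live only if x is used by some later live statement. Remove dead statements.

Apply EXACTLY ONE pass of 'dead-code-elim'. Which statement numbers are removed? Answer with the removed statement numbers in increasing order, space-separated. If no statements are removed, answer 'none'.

Backward liveness scan:
Stmt 1 'd = 7': KEEP (d is live); live-in = []
Stmt 2 'x = d + 0': DEAD (x not in live set ['d'])
Stmt 3 'z = d': KEEP (z is live); live-in = ['d']
Stmt 4 'u = d': DEAD (u not in live set ['z'])
Stmt 5 'a = x * d': DEAD (a not in live set ['z'])
Stmt 6 'v = 3': DEAD (v not in live set ['z'])
Stmt 7 'return z': KEEP (return); live-in = ['z']
Removed statement numbers: [2, 4, 5, 6]
Surviving IR:
  d = 7
  z = d
  return z

Answer: 2 4 5 6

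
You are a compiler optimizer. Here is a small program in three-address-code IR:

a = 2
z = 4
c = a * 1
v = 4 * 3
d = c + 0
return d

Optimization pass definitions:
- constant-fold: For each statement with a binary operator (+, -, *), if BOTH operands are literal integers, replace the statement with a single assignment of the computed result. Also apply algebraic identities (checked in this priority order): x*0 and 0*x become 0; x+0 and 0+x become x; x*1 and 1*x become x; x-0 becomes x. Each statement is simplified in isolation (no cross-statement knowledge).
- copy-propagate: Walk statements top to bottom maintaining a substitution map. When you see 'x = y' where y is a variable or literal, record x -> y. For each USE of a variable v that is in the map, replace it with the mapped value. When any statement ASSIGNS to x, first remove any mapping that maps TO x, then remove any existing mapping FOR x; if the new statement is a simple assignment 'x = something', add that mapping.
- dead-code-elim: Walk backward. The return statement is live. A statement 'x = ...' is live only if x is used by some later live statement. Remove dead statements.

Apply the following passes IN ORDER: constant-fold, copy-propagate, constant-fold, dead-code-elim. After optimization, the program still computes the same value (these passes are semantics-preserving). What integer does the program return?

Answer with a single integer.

Initial IR:
  a = 2
  z = 4
  c = a * 1
  v = 4 * 3
  d = c + 0
  return d
After constant-fold (6 stmts):
  a = 2
  z = 4
  c = a
  v = 12
  d = c
  return d
After copy-propagate (6 stmts):
  a = 2
  z = 4
  c = 2
  v = 12
  d = 2
  return 2
After constant-fold (6 stmts):
  a = 2
  z = 4
  c = 2
  v = 12
  d = 2
  return 2
After dead-code-elim (1 stmts):
  return 2
Evaluate:
  a = 2  =>  a = 2
  z = 4  =>  z = 4
  c = a * 1  =>  c = 2
  v = 4 * 3  =>  v = 12
  d = c + 0  =>  d = 2
  return d = 2

Answer: 2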